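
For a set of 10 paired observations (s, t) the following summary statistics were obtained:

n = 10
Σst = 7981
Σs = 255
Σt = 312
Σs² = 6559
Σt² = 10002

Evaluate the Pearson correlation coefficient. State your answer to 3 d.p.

0.203

r = (nΣst − ΣsΣt) / √[(nΣs² − (Σs)²)(nΣt² − (Σt)²)]
Numerator: 10×7981 − 255×312 = 250
Denominator: √[(65590 − 65025)(100020 − 97344)] = √[565 × 2676] = 1229.6097
r = 250 / 1229.6097 ≈ 0.203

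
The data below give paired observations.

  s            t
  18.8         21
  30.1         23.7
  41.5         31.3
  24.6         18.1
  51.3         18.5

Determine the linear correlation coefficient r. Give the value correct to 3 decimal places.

0.199

n = 5, Σs = 166.3, Σt = 112.6, Σs² = 6218.55, Σt² = 2652.24, Σst = 3801.43
nΣst − ΣsΣt = 19007.15 − 18725.38 = 281.77
nΣs² − (Σs)² = 31092.75 − 27655.69 = 3437.06; nΣt² − (Σt)² = 13261.2 − 12678.76 = 582.44
r = 281.77 / √(3437.06 × 582.44) = 281.77 / 1414.8785 ≈ 0.199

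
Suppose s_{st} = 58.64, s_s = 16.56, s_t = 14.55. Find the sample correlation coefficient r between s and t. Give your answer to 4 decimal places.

r = Cov(s,t) / (s_s · s_t) = 58.64 / (16.56 × 14.55)
  = 58.64 / 240.9480 ≈ 0.2434

0.2434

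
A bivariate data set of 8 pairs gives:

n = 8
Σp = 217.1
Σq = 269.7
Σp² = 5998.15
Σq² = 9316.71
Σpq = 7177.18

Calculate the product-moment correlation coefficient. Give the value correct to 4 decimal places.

-0.9168

r = (nΣpq − ΣpΣq) / √[(nΣp² − (Σp)²)(nΣq² − (Σq)²)]
Numerator: 8×7177.18 − 217.1×269.7 = -1134.43
Denominator: √[(47985.2 − 47132.41)(74533.68 − 72738.09)] = √[852.79 × 1795.59] = 1237.4414
r = -1134.43 / 1237.4414 ≈ -0.9168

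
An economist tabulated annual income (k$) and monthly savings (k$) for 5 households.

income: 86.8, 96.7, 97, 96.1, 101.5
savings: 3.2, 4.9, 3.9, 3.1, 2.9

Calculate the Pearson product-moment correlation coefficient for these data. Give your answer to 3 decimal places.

0.056

n = 5, Σx = 478.1, Σy = 18, Σx² = 45831.59, Σy² = 67.48, Σxy = 1722.15
nΣxy − ΣxΣy = 8610.75 − 8605.8 = 4.95
nΣx² − (Σx)² = 229157.95 − 228579.61 = 578.34; nΣy² − (Σy)² = 337.4 − 324 = 13.4
r = 4.95 / √(578.34 × 13.4) = 4.95 / 88.0327 ≈ 0.056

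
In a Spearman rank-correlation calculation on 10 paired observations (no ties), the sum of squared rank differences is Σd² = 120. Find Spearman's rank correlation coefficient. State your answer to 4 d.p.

0.2727

ρ = 1 − 6Σd² / [n(n²−1)] = 1 − 6×120 / (10×99)
  = 1 − 720/990 = 1 − 0.72727 ≈ 0.2727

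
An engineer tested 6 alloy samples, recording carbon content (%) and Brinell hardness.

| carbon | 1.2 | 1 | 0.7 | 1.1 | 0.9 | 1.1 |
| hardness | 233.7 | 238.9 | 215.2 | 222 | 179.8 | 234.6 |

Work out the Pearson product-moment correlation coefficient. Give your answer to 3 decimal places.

n = 6, Σx = 6, Σy = 1324.2, Σx² = 6.16, Σy² = 294649.14, Σxy = 1334.06
nΣxy − ΣxΣy = 8004.36 − 7945.2 = 59.16
nΣx² − (Σx)² = 36.96 − 36 = 0.96; nΣy² − (Σy)² = 1767894.84 − 1753505.64 = 14389.2
r = 59.16 / √(0.96 × 14389.2) = 59.16 / 117.5314 ≈ 0.503

0.503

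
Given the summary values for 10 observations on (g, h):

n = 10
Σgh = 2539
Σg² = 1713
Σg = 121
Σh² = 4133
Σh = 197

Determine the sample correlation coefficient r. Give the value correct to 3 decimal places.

0.620

r = (nΣgh − ΣgΣh) / √[(nΣg² − (Σg)²)(nΣh² − (Σh)²)]
Numerator: 10×2539 − 121×197 = 1553
Denominator: √[(17130 − 14641)(41330 − 38809)] = √[2489 × 2521] = 2504.9489
r = 1553 / 2504.9489 ≈ 0.620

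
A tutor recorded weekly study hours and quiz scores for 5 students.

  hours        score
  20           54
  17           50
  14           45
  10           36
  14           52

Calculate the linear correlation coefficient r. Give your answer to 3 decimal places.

0.863

n = 5, Σx = 75, Σy = 237, Σx² = 1181, Σy² = 11441, Σxy = 3648
nΣxy − ΣxΣy = 18240 − 17775 = 465
nΣx² − (Σx)² = 5905 − 5625 = 280; nΣy² − (Σy)² = 57205 − 56169 = 1036
r = 465 / √(280 × 1036) = 465 / 538.5908 ≈ 0.863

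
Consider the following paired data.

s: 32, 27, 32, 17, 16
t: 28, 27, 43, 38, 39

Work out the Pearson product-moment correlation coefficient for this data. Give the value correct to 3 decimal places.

-0.309

n = 5, Σs = 124, Σt = 175, Σs² = 3322, Σt² = 6327, Σst = 4271
nΣst − ΣsΣt = 21355 − 21700 = -345
nΣs² − (Σs)² = 16610 − 15376 = 1234; nΣt² − (Σt)² = 31635 − 30625 = 1010
r = -345 / √(1234 × 1010) = -345 / 1116.3960 ≈ -0.309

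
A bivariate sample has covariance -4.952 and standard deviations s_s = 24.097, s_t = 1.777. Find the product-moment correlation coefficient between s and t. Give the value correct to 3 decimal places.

-0.116

r = Cov(s,t) / (s_s · s_t) = -4.952 / (24.097 × 1.777)
  = -4.952 / 42.8204 ≈ -0.116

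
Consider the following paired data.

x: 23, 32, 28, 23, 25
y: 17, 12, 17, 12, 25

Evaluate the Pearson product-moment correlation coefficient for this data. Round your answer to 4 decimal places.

-0.2770

n = 5, Σx = 131, Σy = 83, Σx² = 3491, Σy² = 1491, Σxy = 2152
nΣxy − ΣxΣy = 10760 − 10873 = -113
nΣx² − (Σx)² = 17455 − 17161 = 294; nΣy² − (Σy)² = 7455 − 6889 = 566
r = -113 / √(294 × 566) = -113 / 407.9265 ≈ -0.2770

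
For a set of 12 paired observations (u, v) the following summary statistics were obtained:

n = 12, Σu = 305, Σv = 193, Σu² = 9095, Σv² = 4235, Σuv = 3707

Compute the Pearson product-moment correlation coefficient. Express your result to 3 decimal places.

r = (nΣuv − ΣuΣv) / √[(nΣu² − (Σu)²)(nΣv² − (Σv)²)]
Numerator: 12×3707 − 305×193 = -14381
Denominator: √[(109140 − 93025)(50820 − 37249)] = √[16115 × 13571] = 14788.3963
r = -14381 / 14788.3963 ≈ -0.972

-0.972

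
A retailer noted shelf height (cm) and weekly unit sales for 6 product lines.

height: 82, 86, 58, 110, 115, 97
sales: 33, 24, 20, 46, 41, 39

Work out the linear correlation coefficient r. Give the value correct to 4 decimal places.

0.8968

n = 6, Σx = 548, Σy = 203, Σx² = 52218, Σy² = 7383, Σxy = 19488
nΣxy − ΣxΣy = 116928 − 111244 = 5684
nΣx² − (Σx)² = 313308 − 300304 = 13004; nΣy² − (Σy)² = 44298 − 41209 = 3089
r = 5684 / √(13004 × 3089) = 5684 / 6337.9299 ≈ 0.8968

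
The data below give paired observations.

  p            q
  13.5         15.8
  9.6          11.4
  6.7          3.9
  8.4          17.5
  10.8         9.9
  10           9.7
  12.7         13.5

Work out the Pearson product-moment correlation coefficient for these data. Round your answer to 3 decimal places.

n = 7, Σp = 71.7, Σq = 81.7, Σp² = 767.79, Σq² = 1075.41, Σpq = 871.24
nΣpq − ΣpΣq = 6098.68 − 5857.89 = 240.79
nΣp² − (Σp)² = 5374.53 − 5140.89 = 233.64; nΣq² − (Σq)² = 7527.87 − 6674.89 = 852.98
r = 240.79 / √(233.64 × 852.98) = 240.79 / 446.4194 ≈ 0.539

0.539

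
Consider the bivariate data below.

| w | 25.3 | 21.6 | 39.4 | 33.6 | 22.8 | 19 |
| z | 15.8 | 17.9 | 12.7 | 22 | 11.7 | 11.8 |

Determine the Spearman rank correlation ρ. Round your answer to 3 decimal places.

0.314

Rank w: 4, 2, 6, 5, 3, 1
Rank z: 4, 5, 3, 6, 1, 2
d = rank(w) − rank(z): 0, -3, 3, -1, 2, -1; Σd² = 24
ρ = 1 − 6Σd² / [n(n²−1)] = 1 − 6×24 / (6×35) = 1 − 144/210 ≈ 0.314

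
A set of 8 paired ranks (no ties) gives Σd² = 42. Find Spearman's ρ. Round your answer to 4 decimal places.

ρ = 1 − 6Σd² / [n(n²−1)] = 1 − 6×42 / (8×63)
  = 1 − 252/504 = 1 − 0.50000 ≈ 0.5000

0.5000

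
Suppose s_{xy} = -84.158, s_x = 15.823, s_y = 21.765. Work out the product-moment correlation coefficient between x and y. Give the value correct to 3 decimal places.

r = Cov(x,y) / (s_x · s_y) = -84.158 / (15.823 × 21.765)
  = -84.158 / 344.3876 ≈ -0.244

-0.244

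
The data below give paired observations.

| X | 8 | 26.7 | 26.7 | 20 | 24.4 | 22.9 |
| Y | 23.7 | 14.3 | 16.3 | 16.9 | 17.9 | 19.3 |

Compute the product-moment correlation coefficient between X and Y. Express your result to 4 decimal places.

-0.8954

n = 6, ΣX = 128.7, ΣY = 108.4, ΣX² = 3009.55, ΣY² = 2010.38, ΣXY = 2223.35
nΣXY − ΣXΣY = 13340.1 − 13951.08 = -610.98
nΣX² − (ΣX)² = 18057.3 − 16563.69 = 1493.61; nΣY² − (ΣY)² = 12062.28 − 11750.56 = 311.72
r = -610.98 / √(1493.61 × 311.72) = -610.98 / 682.3402 ≈ -0.8954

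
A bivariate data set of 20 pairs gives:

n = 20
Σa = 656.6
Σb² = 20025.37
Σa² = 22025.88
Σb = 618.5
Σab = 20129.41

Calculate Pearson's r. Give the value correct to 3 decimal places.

r = (nΣab − ΣaΣb) / √[(nΣa² − (Σa)²)(nΣb² − (Σb)²)]
Numerator: 20×20129.41 − 656.6×618.5 = -3518.9
Denominator: √[(440517.6 − 431123.56)(400507.4 − 382542.25)] = √[9394.04 × 17965.15] = 12990.9714
r = -3518.9 / 12990.9714 ≈ -0.271

-0.271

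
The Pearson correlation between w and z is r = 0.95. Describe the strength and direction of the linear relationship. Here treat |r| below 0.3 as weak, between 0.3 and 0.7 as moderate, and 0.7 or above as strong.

strong positive

r = 0.95 > 0 so the relationship is positive.
|r| = 0.95, which falls in the strong range.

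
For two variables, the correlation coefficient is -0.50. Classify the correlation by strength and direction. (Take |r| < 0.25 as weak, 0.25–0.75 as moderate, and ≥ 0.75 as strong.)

moderate negative

r = -0.50 < 0 so the relationship is negative.
|r| = 0.50, which falls in the moderate range.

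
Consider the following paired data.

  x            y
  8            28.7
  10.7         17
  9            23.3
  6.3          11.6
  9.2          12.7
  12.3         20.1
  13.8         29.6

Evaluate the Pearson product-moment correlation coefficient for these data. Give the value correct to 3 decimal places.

0.462

n = 7, Σx = 69.3, Σy = 143, Σx² = 725.55, Σy² = 3231.6, Σxy = 1466.83
nΣxy − ΣxΣy = 10267.81 − 9909.9 = 357.91
nΣx² − (Σx)² = 5078.85 − 4802.49 = 276.36; nΣy² − (Σy)² = 22621.2 − 20449 = 2172.2
r = 357.91 / √(276.36 × 2172.2) = 357.91 / 774.7962 ≈ 0.462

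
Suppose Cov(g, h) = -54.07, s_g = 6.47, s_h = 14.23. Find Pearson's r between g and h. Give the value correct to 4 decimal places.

r = Cov(g,h) / (s_g · s_h) = -54.07 / (6.47 × 14.23)
  = -54.07 / 92.0681 ≈ -0.5873

-0.5873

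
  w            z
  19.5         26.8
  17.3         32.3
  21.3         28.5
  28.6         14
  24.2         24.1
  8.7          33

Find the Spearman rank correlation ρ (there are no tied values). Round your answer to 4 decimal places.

Rank w: 3, 2, 4, 6, 5, 1
Rank z: 3, 5, 4, 1, 2, 6
d = rank(w) − rank(z): 0, -3, 0, 5, 3, -5; Σd² = 68
ρ = 1 − 6Σd² / [n(n²−1)] = 1 − 6×68 / (6×35) = 1 − 408/210 ≈ -0.9429

-0.9429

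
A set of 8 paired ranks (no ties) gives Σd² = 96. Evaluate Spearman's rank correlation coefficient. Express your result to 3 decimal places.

-0.143

ρ = 1 − 6Σd² / [n(n²−1)] = 1 − 6×96 / (8×63)
  = 1 − 576/504 = 1 − 1.1429 ≈ -0.143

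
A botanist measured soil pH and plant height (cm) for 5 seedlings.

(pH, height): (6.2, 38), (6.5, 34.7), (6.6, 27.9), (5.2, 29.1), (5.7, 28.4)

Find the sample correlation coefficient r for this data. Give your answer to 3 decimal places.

n = 5, Σx = 30.2, Σy = 158.1, Σx² = 183.78, Σy² = 5079.87, Σxy = 958.49
nΣxy − ΣxΣy = 4792.45 − 4774.62 = 17.83
nΣx² − (Σx)² = 918.9 − 912.04 = 6.86; nΣy² − (Σy)² = 25399.35 − 24995.61 = 403.74
r = 17.83 / √(6.86 × 403.74) = 17.83 / 52.6275 ≈ 0.339

0.339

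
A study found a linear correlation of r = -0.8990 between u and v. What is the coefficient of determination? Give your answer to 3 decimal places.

r² = (-0.8990)² = 0.808

0.808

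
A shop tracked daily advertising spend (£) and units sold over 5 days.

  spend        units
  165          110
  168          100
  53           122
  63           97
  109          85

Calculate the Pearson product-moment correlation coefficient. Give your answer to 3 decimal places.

n = 5, Σx = 558, Σy = 514, Σx² = 74108, Σy² = 53618, Σxy = 56792
nΣxy − ΣxΣy = 283960 − 286812 = -2852
nΣx² − (Σx)² = 370540 − 311364 = 59176; nΣy² − (Σy)² = 268090 − 264196 = 3894
r = -2852 / √(59176 × 3894) = -2852 / 15179.9652 ≈ -0.188

-0.188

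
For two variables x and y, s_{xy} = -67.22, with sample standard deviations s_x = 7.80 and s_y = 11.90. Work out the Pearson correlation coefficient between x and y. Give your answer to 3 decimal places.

-0.724

r = Cov(x,y) / (s_x · s_y) = -67.22 / (7.80 × 11.90)
  = -67.22 / 92.8200 ≈ -0.724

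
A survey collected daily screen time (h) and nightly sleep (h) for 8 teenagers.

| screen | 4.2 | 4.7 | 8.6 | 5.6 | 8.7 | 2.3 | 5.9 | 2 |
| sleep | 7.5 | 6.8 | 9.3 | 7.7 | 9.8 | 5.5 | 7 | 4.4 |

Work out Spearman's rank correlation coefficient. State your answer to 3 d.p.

Rank screen: 3, 4, 7, 5, 8, 2, 6, 1
Rank sleep: 5, 3, 7, 6, 8, 2, 4, 1
d = rank(screen) − rank(sleep): -2, 1, 0, -1, 0, 0, 2, 0; Σd² = 10
ρ = 1 − 6Σd² / [n(n²−1)] = 1 − 6×10 / (8×63) = 1 − 60/504 ≈ 0.881

0.881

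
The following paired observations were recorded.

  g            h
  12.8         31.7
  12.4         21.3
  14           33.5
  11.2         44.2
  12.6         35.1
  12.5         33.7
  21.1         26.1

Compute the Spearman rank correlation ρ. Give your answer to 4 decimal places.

Rank g: 5, 2, 6, 1, 4, 3, 7
Rank h: 3, 1, 4, 7, 6, 5, 2
d = rank(g) − rank(h): 2, 1, 2, -6, -2, -2, 5; Σd² = 78
ρ = 1 − 6Σd² / [n(n²−1)] = 1 − 6×78 / (7×48) = 1 − 468/336 ≈ -0.3929

-0.3929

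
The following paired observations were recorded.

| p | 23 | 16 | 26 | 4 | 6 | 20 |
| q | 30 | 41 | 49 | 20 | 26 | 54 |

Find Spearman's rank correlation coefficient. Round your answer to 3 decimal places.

0.714

Rank p: 5, 3, 6, 1, 2, 4
Rank q: 3, 4, 5, 1, 2, 6
d = rank(p) − rank(q): 2, -1, 1, 0, 0, -2; Σd² = 10
ρ = 1 − 6Σd² / [n(n²−1)] = 1 − 6×10 / (6×35) = 1 − 60/210 ≈ 0.714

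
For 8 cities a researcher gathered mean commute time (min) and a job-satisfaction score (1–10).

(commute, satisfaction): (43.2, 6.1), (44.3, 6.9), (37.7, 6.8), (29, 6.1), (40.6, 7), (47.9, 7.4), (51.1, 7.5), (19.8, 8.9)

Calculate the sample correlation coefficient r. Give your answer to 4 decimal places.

-0.3409

n = 8, Σx = 313.6, Σy = 56.7, Σx² = 13037.04, Σy² = 407.49, Σxy = 2200.58
nΣxy − ΣxΣy = 17604.64 − 17781.12 = -176.48
nΣx² − (Σx)² = 104296.32 − 98344.96 = 5951.36; nΣy² − (Σy)² = 3259.92 − 3214.89 = 45.03
r = -176.48 / √(5951.36 × 45.03) = -176.48 / 517.6773 ≈ -0.3409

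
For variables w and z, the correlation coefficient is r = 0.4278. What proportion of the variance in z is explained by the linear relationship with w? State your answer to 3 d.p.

0.183

r² = (0.4278)² = 0.183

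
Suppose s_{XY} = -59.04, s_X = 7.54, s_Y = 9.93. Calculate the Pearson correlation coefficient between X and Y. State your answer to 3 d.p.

r = Cov(X,Y) / (s_X · s_Y) = -59.04 / (7.54 × 9.93)
  = -59.04 / 74.8722 ≈ -0.789

-0.789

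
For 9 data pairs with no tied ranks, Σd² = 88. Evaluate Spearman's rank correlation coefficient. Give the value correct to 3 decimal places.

ρ = 1 − 6Σd² / [n(n²−1)] = 1 − 6×88 / (9×80)
  = 1 − 528/720 = 1 − 0.7333 ≈ 0.267

0.267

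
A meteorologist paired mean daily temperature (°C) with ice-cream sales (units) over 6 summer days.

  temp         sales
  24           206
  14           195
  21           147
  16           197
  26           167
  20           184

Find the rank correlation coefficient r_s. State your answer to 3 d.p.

-0.257

Rank temp: 5, 1, 4, 2, 6, 3
Rank sales: 6, 4, 1, 5, 2, 3
d = rank(temp) − rank(sales): -1, -3, 3, -3, 4, 0; Σd² = 44
ρ = 1 − 6Σd² / [n(n²−1)] = 1 − 6×44 / (6×35) = 1 − 264/210 ≈ -0.257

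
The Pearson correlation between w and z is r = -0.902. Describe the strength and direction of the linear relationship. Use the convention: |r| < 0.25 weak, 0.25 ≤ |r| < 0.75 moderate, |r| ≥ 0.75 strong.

r = -0.902 < 0 so the relationship is negative.
|r| = 0.902, which falls in the strong range.

strong negative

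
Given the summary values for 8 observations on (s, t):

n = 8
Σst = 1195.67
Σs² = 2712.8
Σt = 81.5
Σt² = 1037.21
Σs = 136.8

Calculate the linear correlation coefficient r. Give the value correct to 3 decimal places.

r = (nΣst − ΣsΣt) / √[(nΣs² − (Σs)²)(nΣt² − (Σt)²)]
Numerator: 8×1195.67 − 136.8×81.5 = -1583.84
Denominator: √[(21702.4 − 18714.24)(8297.68 − 6642.25)] = √[2988.16 × 1655.43] = 2224.1155
r = -1583.84 / 2224.1155 ≈ -0.712

-0.712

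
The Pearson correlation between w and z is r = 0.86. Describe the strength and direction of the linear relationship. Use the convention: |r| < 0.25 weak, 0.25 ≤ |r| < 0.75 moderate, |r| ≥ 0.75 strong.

strong positive

r = 0.86 > 0 so the relationship is positive.
|r| = 0.86, which falls in the strong range.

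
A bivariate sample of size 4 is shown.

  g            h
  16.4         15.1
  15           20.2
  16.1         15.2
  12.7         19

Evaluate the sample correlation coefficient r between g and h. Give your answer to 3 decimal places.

-0.707

n = 4, Σg = 60.2, Σh = 69.5, Σg² = 914.46, Σh² = 1228.09, Σgh = 1036.66
nΣgh − ΣgΣh = 4146.64 − 4183.9 = -37.26
nΣg² − (Σg)² = 3657.84 − 3624.04 = 33.8; nΣh² − (Σh)² = 4912.36 − 4830.25 = 82.11
r = -37.26 / √(33.8 × 82.11) = -37.26 / 52.6813 ≈ -0.707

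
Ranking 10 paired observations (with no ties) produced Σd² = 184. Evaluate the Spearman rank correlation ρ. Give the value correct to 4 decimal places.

ρ = 1 − 6Σd² / [n(n²−1)] = 1 − 6×184 / (10×99)
  = 1 − 1104/990 = 1 − 1.11515 ≈ -0.1152

-0.1152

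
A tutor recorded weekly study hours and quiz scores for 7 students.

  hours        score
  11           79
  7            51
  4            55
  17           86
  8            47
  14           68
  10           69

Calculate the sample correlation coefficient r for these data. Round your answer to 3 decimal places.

n = 7, Σx = 71, Σy = 455, Σx² = 835, Σy² = 30857, Σxy = 4926
nΣxy − ΣxΣy = 34482 − 32305 = 2177
nΣx² − (Σx)² = 5845 − 5041 = 804; nΣy² − (Σy)² = 215999 − 207025 = 8974
r = 2177 / √(804 × 8974) = 2177 / 2686.0931 ≈ 0.810

0.810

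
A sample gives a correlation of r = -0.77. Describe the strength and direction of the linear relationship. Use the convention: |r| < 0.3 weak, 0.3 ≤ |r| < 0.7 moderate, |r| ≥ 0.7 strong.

strong negative

r = -0.77 < 0 so the relationship is negative.
|r| = 0.77, which falls in the strong range.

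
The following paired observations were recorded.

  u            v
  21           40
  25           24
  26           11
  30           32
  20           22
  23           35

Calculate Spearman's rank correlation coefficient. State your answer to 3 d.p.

Rank u: 2, 4, 5, 6, 1, 3
Rank v: 6, 3, 1, 4, 2, 5
d = rank(u) − rank(v): -4, 1, 4, 2, -1, -2; Σd² = 42
ρ = 1 − 6Σd² / [n(n²−1)] = 1 − 6×42 / (6×35) = 1 − 252/210 ≈ -0.200

-0.200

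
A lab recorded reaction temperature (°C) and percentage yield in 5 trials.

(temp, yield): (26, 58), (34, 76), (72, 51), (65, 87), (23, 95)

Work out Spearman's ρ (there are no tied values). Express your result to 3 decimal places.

-0.600

Rank temp: 2, 3, 5, 4, 1
Rank yield: 2, 3, 1, 4, 5
d = rank(temp) − rank(yield): 0, 0, 4, 0, -4; Σd² = 32
ρ = 1 − 6Σd² / [n(n²−1)] = 1 − 6×32 / (5×24) = 1 − 192/120 ≈ -0.600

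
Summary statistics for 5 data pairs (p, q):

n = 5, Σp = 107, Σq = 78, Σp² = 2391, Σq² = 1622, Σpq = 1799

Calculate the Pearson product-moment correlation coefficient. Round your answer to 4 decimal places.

0.6410

r = (nΣpq − ΣpΣq) / √[(nΣp² − (Σp)²)(nΣq² − (Σq)²)]
Numerator: 5×1799 − 107×78 = 649
Denominator: √[(11955 − 11449)(8110 − 6084)] = √[506 × 2026] = 1012.4999
r = 649 / 1012.4999 ≈ 0.6410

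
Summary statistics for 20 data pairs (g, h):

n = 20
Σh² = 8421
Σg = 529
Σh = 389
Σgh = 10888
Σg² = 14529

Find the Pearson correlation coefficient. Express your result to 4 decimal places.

0.8840

r = (nΣgh − ΣgΣh) / √[(nΣg² − (Σg)²)(nΣh² − (Σh)²)]
Numerator: 20×10888 − 529×389 = 11979
Denominator: √[(290580 − 279841)(168420 − 151321)] = √[10739 × 17099] = 13550.8731
r = 11979 / 13550.8731 ≈ 0.8840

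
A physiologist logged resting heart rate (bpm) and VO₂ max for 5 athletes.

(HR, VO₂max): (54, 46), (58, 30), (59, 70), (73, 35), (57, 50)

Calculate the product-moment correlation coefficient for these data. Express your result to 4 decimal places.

-0.3197

n = 5, Σx = 301, Σy = 231, Σx² = 18339, Σy² = 11641, Σxy = 13759
nΣxy − ΣxΣy = 68795 − 69531 = -736
nΣx² − (Σx)² = 91695 − 90601 = 1094; nΣy² − (Σy)² = 58205 − 53361 = 4844
r = -736 / √(1094 × 4844) = -736 / 2302.0287 ≈ -0.3197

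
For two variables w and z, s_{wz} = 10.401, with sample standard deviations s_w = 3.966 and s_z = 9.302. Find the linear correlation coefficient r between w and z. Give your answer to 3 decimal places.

r = Cov(w,z) / (s_w · s_z) = 10.401 / (3.966 × 9.302)
  = 10.401 / 36.8917 ≈ 0.282

0.282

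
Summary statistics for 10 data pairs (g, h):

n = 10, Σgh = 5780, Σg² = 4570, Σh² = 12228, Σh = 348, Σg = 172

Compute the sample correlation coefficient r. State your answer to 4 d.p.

r = (nΣgh − ΣgΣh) / √[(nΣg² − (Σg)²)(nΣh² − (Σh)²)]
Numerator: 10×5780 − 172×348 = -2056
Denominator: √[(45700 − 29584)(122280 − 121104)] = √[16116 × 1176] = 4353.4373
r = -2056 / 4353.4373 ≈ -0.4723

-0.4723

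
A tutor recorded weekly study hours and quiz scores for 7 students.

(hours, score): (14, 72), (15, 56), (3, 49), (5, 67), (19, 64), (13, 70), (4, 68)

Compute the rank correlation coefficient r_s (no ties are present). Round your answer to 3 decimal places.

Rank hours: 5, 6, 1, 3, 7, 4, 2
Rank score: 7, 2, 1, 4, 3, 6, 5
d = rank(hours) − rank(score): -2, 4, 0, -1, 4, -2, -3; Σd² = 50
ρ = 1 − 6Σd² / [n(n²−1)] = 1 − 6×50 / (7×48) = 1 − 300/336 ≈ 0.107

0.107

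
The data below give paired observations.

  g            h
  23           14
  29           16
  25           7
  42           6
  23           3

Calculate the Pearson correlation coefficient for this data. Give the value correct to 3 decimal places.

n = 5, Σg = 142, Σh = 46, Σg² = 4288, Σh² = 546, Σgh = 1282
nΣgh − ΣgΣh = 6410 − 6532 = -122
nΣg² − (Σg)² = 21440 − 20164 = 1276; nΣh² − (Σh)² = 2730 − 2116 = 614
r = -122 / √(1276 × 614) = -122 / 885.1350 ≈ -0.138

-0.138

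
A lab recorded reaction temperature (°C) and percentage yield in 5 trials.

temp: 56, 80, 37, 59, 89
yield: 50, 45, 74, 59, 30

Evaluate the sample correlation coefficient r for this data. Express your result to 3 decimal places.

-0.946

n = 5, Σx = 321, Σy = 258, Σx² = 22307, Σy² = 14382, Σxy = 15289
nΣxy − ΣxΣy = 76445 − 82818 = -6373
nΣx² − (Σx)² = 111535 − 103041 = 8494; nΣy² − (Σy)² = 71910 − 66564 = 5346
r = -6373 / √(8494 × 5346) = -6373 / 6738.6144 ≈ -0.946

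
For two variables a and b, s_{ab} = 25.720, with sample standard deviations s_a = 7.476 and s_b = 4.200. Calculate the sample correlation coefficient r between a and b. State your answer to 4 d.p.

r = Cov(a,b) / (s_a · s_b) = 25.720 / (7.476 × 4.200)
  = 25.720 / 31.3992 ≈ 0.8191

0.8191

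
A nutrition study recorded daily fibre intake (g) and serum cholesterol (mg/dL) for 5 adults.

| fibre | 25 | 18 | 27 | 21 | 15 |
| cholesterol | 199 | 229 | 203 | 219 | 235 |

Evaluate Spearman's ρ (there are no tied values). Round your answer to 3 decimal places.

Rank fibre: 4, 2, 5, 3, 1
Rank cholesterol: 1, 4, 2, 3, 5
d = rank(fibre) − rank(cholesterol): 3, -2, 3, 0, -4; Σd² = 38
ρ = 1 − 6Σd² / [n(n²−1)] = 1 − 6×38 / (5×24) = 1 − 228/120 ≈ -0.900

-0.900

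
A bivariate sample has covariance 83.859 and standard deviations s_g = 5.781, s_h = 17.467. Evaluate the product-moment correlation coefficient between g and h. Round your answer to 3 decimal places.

0.830

r = Cov(g,h) / (s_g · s_h) = 83.859 / (5.781 × 17.467)
  = 83.859 / 100.9767 ≈ 0.830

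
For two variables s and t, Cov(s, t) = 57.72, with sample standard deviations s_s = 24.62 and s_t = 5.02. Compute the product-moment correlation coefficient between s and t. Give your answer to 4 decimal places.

0.4670

r = Cov(s,t) / (s_s · s_t) = 57.72 / (24.62 × 5.02)
  = 57.72 / 123.5924 ≈ 0.4670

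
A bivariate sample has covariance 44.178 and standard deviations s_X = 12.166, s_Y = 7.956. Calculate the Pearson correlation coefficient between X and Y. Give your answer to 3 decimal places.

0.456

r = Cov(X,Y) / (s_X · s_Y) = 44.178 / (12.166 × 7.956)
  = 44.178 / 96.7927 ≈ 0.456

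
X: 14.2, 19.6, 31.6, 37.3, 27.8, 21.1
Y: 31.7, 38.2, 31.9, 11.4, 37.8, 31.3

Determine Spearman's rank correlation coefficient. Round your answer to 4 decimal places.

-0.3714

Rank X: 1, 2, 5, 6, 4, 3
Rank Y: 3, 6, 4, 1, 5, 2
d = rank(X) − rank(Y): -2, -4, 1, 5, -1, 1; Σd² = 48
ρ = 1 − 6Σd² / [n(n²−1)] = 1 − 6×48 / (6×35) = 1 − 288/210 ≈ -0.3714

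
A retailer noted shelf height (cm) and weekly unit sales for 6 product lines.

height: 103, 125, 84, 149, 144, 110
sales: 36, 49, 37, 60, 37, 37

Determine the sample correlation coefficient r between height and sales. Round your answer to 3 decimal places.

0.630

n = 6, Σx = 715, Σy = 256, Σx² = 88327, Σy² = 11404, Σxy = 31279
nΣxy − ΣxΣy = 187674 − 183040 = 4634
nΣx² − (Σx)² = 529962 − 511225 = 18737; nΣy² − (Σy)² = 68424 − 65536 = 2888
r = 4634 / √(18737 × 2888) = 4634 / 7356.1169 ≈ 0.630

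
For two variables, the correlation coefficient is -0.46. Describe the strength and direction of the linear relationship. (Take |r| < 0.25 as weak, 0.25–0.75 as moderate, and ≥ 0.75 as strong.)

r = -0.46 < 0 so the relationship is negative.
|r| = 0.46, which falls in the moderate range.

moderate negative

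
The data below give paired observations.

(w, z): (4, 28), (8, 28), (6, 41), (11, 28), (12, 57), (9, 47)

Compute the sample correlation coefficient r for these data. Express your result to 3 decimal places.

n = 6, Σw = 50, Σz = 229, Σw² = 462, Σz² = 9491, Σwz = 1997
nΣwz − ΣwΣz = 11982 − 11450 = 532
nΣw² − (Σw)² = 2772 − 2500 = 272; nΣz² − (Σz)² = 56946 − 52441 = 4505
r = 532 / √(272 × 4505) = 532 / 1106.9598 ≈ 0.481

0.481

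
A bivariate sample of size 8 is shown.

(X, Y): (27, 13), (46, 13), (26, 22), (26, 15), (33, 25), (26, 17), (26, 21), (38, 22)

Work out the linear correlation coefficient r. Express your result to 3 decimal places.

n = 8, ΣX = 248, ΣY = 148, ΣX² = 8082, ΣY² = 2886, ΣXY = 4560
nΣXY − ΣXΣY = 36480 − 36704 = -224
nΣX² − (ΣX)² = 64656 − 61504 = 3152; nΣY² − (ΣY)² = 23088 − 21904 = 1184
r = -224 / √(3152 × 1184) = -224 / 1931.8302 ≈ -0.116

-0.116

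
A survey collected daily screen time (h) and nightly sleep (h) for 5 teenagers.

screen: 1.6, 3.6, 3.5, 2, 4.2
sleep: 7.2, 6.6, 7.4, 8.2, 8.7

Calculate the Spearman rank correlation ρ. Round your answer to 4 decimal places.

0.3000

Rank screen: 1, 4, 3, 2, 5
Rank sleep: 2, 1, 3, 4, 5
d = rank(screen) − rank(sleep): -1, 3, 0, -2, 0; Σd² = 14
ρ = 1 − 6Σd² / [n(n²−1)] = 1 − 6×14 / (5×24) = 1 − 84/120 ≈ 0.3000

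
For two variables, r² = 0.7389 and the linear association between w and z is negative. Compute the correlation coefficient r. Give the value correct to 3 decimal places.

-0.860

|r| = √0.7389 = 0.860
The association is negative, so r = −0.860.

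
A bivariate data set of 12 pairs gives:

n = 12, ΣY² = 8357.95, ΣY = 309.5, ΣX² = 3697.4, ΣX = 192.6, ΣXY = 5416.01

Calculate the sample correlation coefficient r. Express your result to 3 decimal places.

0.940

r = (nΣXY − ΣXΣY) / √[(nΣX² − (ΣX)²)(nΣY² − (ΣY)²)]
Numerator: 12×5416.01 − 192.6×309.5 = 5382.42
Denominator: √[(44368.8 − 37094.76)(100295.4 − 95790.25)] = √[7274.04 × 4505.15] = 5724.5647
r = 5382.42 / 5724.5647 ≈ 0.940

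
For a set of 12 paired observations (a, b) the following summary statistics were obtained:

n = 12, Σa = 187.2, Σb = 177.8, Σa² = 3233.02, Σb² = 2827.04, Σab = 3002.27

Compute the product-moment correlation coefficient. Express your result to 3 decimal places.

r = (nΣab − ΣaΣb) / √[(nΣa² − (Σa)²)(nΣb² − (Σb)²)]
Numerator: 12×3002.27 − 187.2×177.8 = 2743.08
Denominator: √[(38796.24 − 35043.84)(33924.48 − 31612.84)] = √[3752.4 × 2311.64] = 2945.1991
r = 2743.08 / 2945.1991 ≈ 0.931

0.931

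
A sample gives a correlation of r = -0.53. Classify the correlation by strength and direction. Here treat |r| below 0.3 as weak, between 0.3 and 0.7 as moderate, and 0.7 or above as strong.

r = -0.53 < 0 so the relationship is negative.
|r| = 0.53, which falls in the moderate range.

moderate negative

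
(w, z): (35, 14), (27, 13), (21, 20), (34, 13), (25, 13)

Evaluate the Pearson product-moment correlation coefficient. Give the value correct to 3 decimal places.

-0.619

n = 5, Σw = 142, Σz = 73, Σw² = 4176, Σz² = 1103, Σwz = 2028
nΣwz − ΣwΣz = 10140 − 10366 = -226
nΣw² − (Σw)² = 20880 − 20164 = 716; nΣz² − (Σz)² = 5515 − 5329 = 186
r = -226 / √(716 × 186) = -226 / 364.9329 ≈ -0.619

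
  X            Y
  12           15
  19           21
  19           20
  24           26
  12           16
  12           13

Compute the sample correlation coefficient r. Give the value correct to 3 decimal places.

0.974

n = 6, ΣX = 98, ΣY = 111, ΣX² = 1730, ΣY² = 2167, ΣXY = 1931
nΣXY − ΣXΣY = 11586 − 10878 = 708
nΣX² − (ΣX)² = 10380 − 9604 = 776; nΣY² − (ΣY)² = 13002 − 12321 = 681
r = 708 / √(776 × 681) = 708 / 726.9498 ≈ 0.974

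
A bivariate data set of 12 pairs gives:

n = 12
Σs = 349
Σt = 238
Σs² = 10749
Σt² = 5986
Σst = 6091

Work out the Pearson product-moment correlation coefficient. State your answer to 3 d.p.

-0.954

r = (nΣst − ΣsΣt) / √[(nΣs² − (Σs)²)(nΣt² − (Σt)²)]
Numerator: 12×6091 − 349×238 = -9970
Denominator: √[(128988 − 121801)(71832 − 56644)] = √[7187 × 15188] = 10447.7823
r = -9970 / 10447.7823 ≈ -0.954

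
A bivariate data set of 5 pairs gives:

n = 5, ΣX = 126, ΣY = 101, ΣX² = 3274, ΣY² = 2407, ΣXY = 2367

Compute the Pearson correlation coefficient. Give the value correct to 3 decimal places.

r = (nΣXY − ΣXΣY) / √[(nΣX² − (ΣX)²)(nΣY² − (ΣY)²)]
Numerator: 5×2367 − 126×101 = -891
Denominator: √[(16370 − 15876)(12035 − 10201)] = √[494 × 1834] = 951.8382
r = -891 / 951.8382 ≈ -0.936

-0.936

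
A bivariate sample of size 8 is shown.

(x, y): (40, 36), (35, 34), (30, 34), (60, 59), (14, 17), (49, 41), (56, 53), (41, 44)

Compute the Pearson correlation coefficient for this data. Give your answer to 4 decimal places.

0.9652

n = 8, Σx = 325, Σy = 318, Σx² = 14739, Σy² = 13804, Σxy = 14209
nΣxy − ΣxΣy = 113672 − 103350 = 10322
nΣx² − (Σx)² = 117912 − 105625 = 12287; nΣy² − (Σy)² = 110432 − 101124 = 9308
r = 10322 / √(12287 × 9308) = 10322 / 10694.2693 ≈ 0.9652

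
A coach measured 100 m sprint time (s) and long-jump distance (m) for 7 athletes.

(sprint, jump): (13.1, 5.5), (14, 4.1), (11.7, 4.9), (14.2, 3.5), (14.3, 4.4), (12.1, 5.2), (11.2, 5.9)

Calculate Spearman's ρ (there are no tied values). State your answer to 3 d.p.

Rank sprint: 4, 5, 2, 6, 7, 3, 1
Rank jump: 6, 2, 4, 1, 3, 5, 7
d = rank(sprint) − rank(jump): -2, 3, -2, 5, 4, -2, -6; Σd² = 98
ρ = 1 − 6Σd² / [n(n²−1)] = 1 − 6×98 / (7×48) = 1 − 588/336 ≈ -0.750

-0.750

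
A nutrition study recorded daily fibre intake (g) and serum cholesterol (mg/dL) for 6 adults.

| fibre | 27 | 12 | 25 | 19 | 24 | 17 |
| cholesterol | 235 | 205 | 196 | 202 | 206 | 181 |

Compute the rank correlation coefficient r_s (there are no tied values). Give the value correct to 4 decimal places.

0.4286

Rank fibre: 6, 1, 5, 3, 4, 2
Rank cholesterol: 6, 4, 2, 3, 5, 1
d = rank(fibre) − rank(cholesterol): 0, -3, 3, 0, -1, 1; Σd² = 20
ρ = 1 − 6Σd² / [n(n²−1)] = 1 − 6×20 / (6×35) = 1 − 120/210 ≈ 0.4286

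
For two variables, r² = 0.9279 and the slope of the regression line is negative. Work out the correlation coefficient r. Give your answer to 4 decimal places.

|r| = √0.9279 = 0.9633
The association is negative, so r = −0.9633.

-0.9633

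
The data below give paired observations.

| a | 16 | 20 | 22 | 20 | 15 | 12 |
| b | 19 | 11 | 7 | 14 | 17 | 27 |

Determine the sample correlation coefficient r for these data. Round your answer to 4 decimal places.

n = 6, Σa = 105, Σb = 95, Σa² = 1909, Σb² = 1745, Σab = 1537
nΣab − ΣaΣb = 9222 − 9975 = -753
nΣa² − (Σa)² = 11454 − 11025 = 429; nΣb² − (Σb)² = 10470 − 9025 = 1445
r = -753 / √(429 × 1445) = -753 / 787.3405 ≈ -0.9564

-0.9564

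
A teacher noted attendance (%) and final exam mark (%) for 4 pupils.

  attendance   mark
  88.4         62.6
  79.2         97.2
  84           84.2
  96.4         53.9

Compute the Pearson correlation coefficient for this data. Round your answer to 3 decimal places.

n = 4, Σx = 348, Σy = 297.9, Σx² = 30436.16, Σy² = 23361.45, Σxy = 25500.84
nΣxy − ΣxΣy = 102003.36 − 103669.2 = -1665.84
nΣx² − (Σx)² = 121744.64 − 121104 = 640.64; nΣy² − (Σy)² = 93445.8 − 88744.41 = 4701.39
r = -1665.84 / √(640.64 × 4701.39) = -1665.84 / 1735.4822 ≈ -0.960

-0.960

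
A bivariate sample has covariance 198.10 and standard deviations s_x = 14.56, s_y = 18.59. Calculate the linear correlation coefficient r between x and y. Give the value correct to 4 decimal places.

r = Cov(x,y) / (s_x · s_y) = 198.10 / (14.56 × 18.59)
  = 198.10 / 270.6704 ≈ 0.7319

0.7319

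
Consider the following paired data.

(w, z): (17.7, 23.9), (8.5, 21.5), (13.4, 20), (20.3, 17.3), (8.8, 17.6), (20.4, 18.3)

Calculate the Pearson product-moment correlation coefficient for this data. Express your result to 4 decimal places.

n = 6, Σw = 89.1, Σz = 118.6, Σw² = 1470.79, Σz² = 2377.4, Σwz = 1753.17
nΣwz − ΣwΣz = 10519.02 − 10567.26 = -48.24
nΣw² − (Σw)² = 8824.74 − 7938.81 = 885.93; nΣz² − (Σz)² = 14264.4 − 14065.96 = 198.44
r = -48.24 / √(885.93 × 198.44) = -48.24 / 419.2898 ≈ -0.1151

-0.1151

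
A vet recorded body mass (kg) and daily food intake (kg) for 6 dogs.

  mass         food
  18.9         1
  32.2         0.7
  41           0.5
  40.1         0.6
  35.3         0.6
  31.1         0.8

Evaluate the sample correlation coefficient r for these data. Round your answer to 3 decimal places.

-0.969

n = 6, Σx = 198.6, Σy = 4.2, Σx² = 6896.36, Σy² = 3.1, Σxy = 132.06
nΣxy − ΣxΣy = 792.36 − 834.12 = -41.76
nΣx² − (Σx)² = 41378.16 − 39441.96 = 1936.2; nΣy² − (Σy)² = 18.6 − 17.64 = 0.96
r = -41.76 / √(1936.2 × 0.96) = -41.76 / 43.1132 ≈ -0.969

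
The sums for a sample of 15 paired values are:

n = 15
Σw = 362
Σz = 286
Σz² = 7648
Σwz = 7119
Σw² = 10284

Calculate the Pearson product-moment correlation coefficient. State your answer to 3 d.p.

0.118

r = (nΣwz − ΣwΣz) / √[(nΣw² − (Σw)²)(nΣz² − (Σz)²)]
Numerator: 15×7119 − 362×286 = 3253
Denominator: √[(154260 − 131044)(114720 − 81796)] = √[23216 × 32924] = 27647.1261
r = 3253 / 27647.1261 ≈ 0.118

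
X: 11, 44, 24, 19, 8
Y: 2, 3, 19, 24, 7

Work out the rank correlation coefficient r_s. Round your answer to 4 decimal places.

Rank X: 2, 5, 4, 3, 1
Rank Y: 1, 2, 4, 5, 3
d = rank(X) − rank(Y): 1, 3, 0, -2, -2; Σd² = 18
ρ = 1 − 6Σd² / [n(n²−1)] = 1 − 6×18 / (5×24) = 1 − 108/120 ≈ 0.1000

0.1000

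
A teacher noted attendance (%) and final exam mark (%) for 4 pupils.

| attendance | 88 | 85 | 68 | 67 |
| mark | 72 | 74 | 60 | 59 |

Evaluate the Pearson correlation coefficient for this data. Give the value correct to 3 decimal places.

0.977

n = 4, Σx = 308, Σy = 265, Σx² = 24082, Σy² = 17741, Σxy = 20659
nΣxy − ΣxΣy = 82636 − 81620 = 1016
nΣx² − (Σx)² = 96328 − 94864 = 1464; nΣy² − (Σy)² = 70964 − 70225 = 739
r = 1016 / √(1464 × 739) = 1016 / 1040.1423 ≈ 0.977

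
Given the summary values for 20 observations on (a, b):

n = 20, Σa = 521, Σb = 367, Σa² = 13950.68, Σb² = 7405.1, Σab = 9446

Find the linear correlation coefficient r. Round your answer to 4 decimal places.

-0.2269

r = (nΣab − ΣaΣb) / √[(nΣa² − (Σa)²)(nΣb² − (Σb)²)]
Numerator: 20×9446 − 521×367 = -2287
Denominator: √[(279013.6 − 271441)(148102 − 134689)] = √[7572.6 × 13413] = 10078.2580
r = -2287 / 10078.2580 ≈ -0.2269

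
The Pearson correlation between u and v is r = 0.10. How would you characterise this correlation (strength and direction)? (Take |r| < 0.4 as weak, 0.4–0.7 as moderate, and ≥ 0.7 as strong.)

weak positive

r = 0.10 > 0 so the relationship is positive.
|r| = 0.10, which falls in the weak range.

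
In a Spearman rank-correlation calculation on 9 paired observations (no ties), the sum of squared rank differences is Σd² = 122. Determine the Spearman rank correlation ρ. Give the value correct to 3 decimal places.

-0.017

ρ = 1 − 6Σd² / [n(n²−1)] = 1 − 6×122 / (9×80)
  = 1 − 732/720 = 1 − 1.0167 ≈ -0.017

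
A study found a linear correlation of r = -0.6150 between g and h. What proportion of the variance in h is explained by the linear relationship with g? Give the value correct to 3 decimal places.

r² = (-0.6150)² = 0.378

0.378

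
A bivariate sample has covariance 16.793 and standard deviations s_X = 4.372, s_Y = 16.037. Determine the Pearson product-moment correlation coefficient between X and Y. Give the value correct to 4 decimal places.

0.2395

r = Cov(X,Y) / (s_X · s_Y) = 16.793 / (4.372 × 16.037)
  = 16.793 / 70.1138 ≈ 0.2395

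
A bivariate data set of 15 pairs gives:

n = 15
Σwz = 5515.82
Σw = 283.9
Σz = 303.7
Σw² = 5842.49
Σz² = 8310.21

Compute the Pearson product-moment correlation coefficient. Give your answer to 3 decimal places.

-0.231

r = (nΣwz − ΣwΣz) / √[(nΣw² − (Σw)²)(nΣz² − (Σz)²)]
Numerator: 15×5515.82 − 283.9×303.7 = -3483.13
Denominator: √[(87637.35 − 80599.21)(124653.15 − 92233.69)] = √[7038.14 × 32419.46] = 15105.3864
r = -3483.13 / 15105.3864 ≈ -0.231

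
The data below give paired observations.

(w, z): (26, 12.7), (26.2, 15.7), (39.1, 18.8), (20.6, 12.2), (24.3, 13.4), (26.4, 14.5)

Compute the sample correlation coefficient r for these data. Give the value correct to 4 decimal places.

n = 6, Σw = 162.6, Σz = 87.3, Σw² = 4603.06, Σz² = 1299.87, Σwz = 2436.36
nΣwz − ΣwΣz = 14618.16 − 14194.98 = 423.18
nΣw² − (Σw)² = 27618.36 − 26438.76 = 1179.6; nΣz² − (Σz)² = 7799.22 − 7621.29 = 177.93
r = 423.18 / √(1179.6 × 177.93) = 423.18 / 458.1334 ≈ 0.9237

0.9237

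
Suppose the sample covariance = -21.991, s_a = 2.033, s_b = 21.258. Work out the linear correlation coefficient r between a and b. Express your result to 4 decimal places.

-0.5088

r = Cov(a,b) / (s_a · s_b) = -21.991 / (2.033 × 21.258)
  = -21.991 / 43.2175 ≈ -0.5088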